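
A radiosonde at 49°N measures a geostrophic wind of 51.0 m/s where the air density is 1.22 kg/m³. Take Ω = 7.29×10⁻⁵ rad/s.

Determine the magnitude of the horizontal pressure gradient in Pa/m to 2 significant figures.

Coriolis parameter at 49°N:
f = 2Ω sin φ = 2 × 7.29×10⁻⁵ × sin 49° = 1.10×10⁻⁴ s⁻¹
Geostrophic balance rearranged: |∂P/∂n| = f ρ V_g
|∂P/∂n| = 1.10×10⁻⁴ × 1.22 × 51.0 = 6.85×10⁻³ Pa/m

6.8×10⁻³ Pa/m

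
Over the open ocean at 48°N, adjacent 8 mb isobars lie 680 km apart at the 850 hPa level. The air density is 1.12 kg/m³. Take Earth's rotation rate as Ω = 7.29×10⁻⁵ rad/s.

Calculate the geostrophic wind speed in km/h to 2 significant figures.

Coriolis parameter at 48°N:
f = 2Ω sin φ = 2 × 7.29×10⁻⁵ × sin 48° = 1.08×10⁻⁴ s⁻¹
Pressure gradient: |∂P/∂n| = 800 Pa / 680000 m = 1.18×10⁻³ Pa/m
Geostrophic balance (pressure-gradient force = Coriolis force):
V_g = (1/(fρ)) |∂P/∂n| = 1.18×10⁻³ / (1.08×10⁻⁴ × 1.12) = 9.69 m/s
Converting: 9.69 m/s × 3.6 = 35 km/h

35 km/h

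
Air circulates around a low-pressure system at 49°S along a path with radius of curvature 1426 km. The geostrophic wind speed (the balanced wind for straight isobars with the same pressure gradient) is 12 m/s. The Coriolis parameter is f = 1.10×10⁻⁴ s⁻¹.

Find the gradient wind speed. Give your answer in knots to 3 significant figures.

Around a low, centrifugal force acts outward with Coriolis, so pressure-gradient force balances both:
(1/ρ)|∂P/∂n| = fV + V²/R  →  V² + fR·V − fR·V_g = 0
With fR = 1.10×10⁻⁴ × 1426×10³ m = 157 m/s:
V = [−fR + √((fR)² + 4 fR V_g)]/2 = [−157 + √(157² + 4×157×12)]/2 = 11.2 m/s
Subgeostrophic (V < V_g = 12 m/s), as expected around a low.
Converting: 11.2 m/s × 1.944 = 21.8 knots

21.8 knots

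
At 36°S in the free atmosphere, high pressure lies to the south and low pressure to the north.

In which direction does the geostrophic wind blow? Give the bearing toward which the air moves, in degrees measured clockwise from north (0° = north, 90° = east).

The pressure-gradient force points toward the north (bearing 000°).
Geostrophic balance: in the Southern Hemisphere the Coriolis force deflects motion to the left, so the geostrophic wind blows 90° to the left of the pressure-gradient force (low pressure on the right).
Rotating 000° by 90° counterclockwise gives 270° — the wind blows toward the west.

270°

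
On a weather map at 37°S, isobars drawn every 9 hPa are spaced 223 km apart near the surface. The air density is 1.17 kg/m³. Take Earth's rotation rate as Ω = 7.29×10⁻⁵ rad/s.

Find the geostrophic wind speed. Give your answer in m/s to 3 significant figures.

39.3 m/s

Coriolis parameter at 37°S:
f = 2Ω sin φ = 2 × 7.29×10⁻⁵ × sin 37° = 8.77×10⁻⁵ s⁻¹
Pressure gradient: |∂P/∂n| = 900 Pa / 223000 m = 4.04×10⁻³ Pa/m
Geostrophic balance (pressure-gradient force = Coriolis force):
V_g = (1/(fρ)) |∂P/∂n| = 4.04×10⁻³ / (8.77×10⁻⁵ × 1.17) = 39.3 m/s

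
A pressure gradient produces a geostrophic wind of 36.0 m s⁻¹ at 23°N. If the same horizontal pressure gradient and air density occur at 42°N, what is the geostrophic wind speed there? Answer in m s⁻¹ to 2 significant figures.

With the same pressure gradient and density, V_g ∝ 1/f ∝ 1/sin φ.
V₂ = V₁ · sin φ₁ / sin φ₂ = 36.0 × sin 23° / sin 42°
V₂ = 36.0 × 0.3907/0.6691 = 21 m s⁻¹

21 m s⁻¹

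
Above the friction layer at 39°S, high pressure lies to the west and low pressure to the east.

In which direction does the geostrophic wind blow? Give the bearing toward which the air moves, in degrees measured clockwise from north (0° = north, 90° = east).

The pressure-gradient force points toward the east (bearing 090°).
Geostrophic balance: in the Southern Hemisphere the Coriolis force deflects motion to the left, so the geostrophic wind blows 90° to the left of the pressure-gradient force (low pressure on the right).
Rotating 090° by 90° counterclockwise gives 000° — the wind blows toward the north.

000°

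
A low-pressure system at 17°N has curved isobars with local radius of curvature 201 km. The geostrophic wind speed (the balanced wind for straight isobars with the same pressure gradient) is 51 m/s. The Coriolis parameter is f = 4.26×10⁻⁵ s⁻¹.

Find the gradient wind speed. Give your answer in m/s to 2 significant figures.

17 m/s

Around a low, centrifugal force acts outward with Coriolis, so pressure-gradient force balances both:
(1/ρ)|∂P/∂n| = fV + V²/R  →  V² + fR·V − fR·V_g = 0
With fR = 4.26×10⁻⁵ × 201×10³ m = 8.56 m/s:
V = [−fR + √((fR)² + 4 fR V_g)]/2 = [−8.56 + √(8.56² + 4×8.56×51)]/2 = 17 m/s
Subgeostrophic (V < V_g = 51 m/s), as expected around a low.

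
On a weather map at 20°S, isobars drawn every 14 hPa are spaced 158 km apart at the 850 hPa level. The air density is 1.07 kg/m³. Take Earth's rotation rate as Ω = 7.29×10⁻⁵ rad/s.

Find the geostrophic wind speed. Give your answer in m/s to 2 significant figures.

170 m/s

Coriolis parameter at 20°S:
f = 2Ω sin φ = 2 × 7.29×10⁻⁵ × sin 20° = 4.99×10⁻⁵ s⁻¹
Pressure gradient: |∂P/∂n| = 1400 Pa / 158000 m = 8.86×10⁻³ Pa/m
Geostrophic balance (pressure-gradient force = Coriolis force):
V_g = (1/(fρ)) |∂P/∂n| = 8.86×10⁻³ / (4.99×10⁻⁵ × 1.07) = 166 m/s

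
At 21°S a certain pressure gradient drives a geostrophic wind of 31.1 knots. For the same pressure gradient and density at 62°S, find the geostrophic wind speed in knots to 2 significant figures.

13 knots

With the same pressure gradient and density, V_g ∝ 1/f ∝ 1/sin φ.
V₂ = V₁ · sin φ₁ / sin φ₂ = 31.1 × sin 21° / sin 62°
V₂ = 31.1 × 0.3584/0.8829 = 13 knots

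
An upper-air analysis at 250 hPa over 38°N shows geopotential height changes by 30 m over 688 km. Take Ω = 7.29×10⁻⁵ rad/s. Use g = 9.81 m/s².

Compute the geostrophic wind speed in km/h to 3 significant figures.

17.2 km/h

Coriolis parameter at 38°N:
f = 2Ω sin φ = 2 × 7.29×10⁻⁵ × sin 38° = 8.98×10⁻⁵ s⁻¹
Height gradient: |∂Z/∂n| = 30 m / 688000 m = 4.36×10⁻⁵
On a pressure surface, geostrophic balance gives V_g = (g/f)|∂Z/∂n|:
V_g = 9.81 × 4.36×10⁻⁵ / 8.98×10⁻⁵ = 4.77 m/s
Converting: 4.77 m/s × 3.6 = 17.2 km/h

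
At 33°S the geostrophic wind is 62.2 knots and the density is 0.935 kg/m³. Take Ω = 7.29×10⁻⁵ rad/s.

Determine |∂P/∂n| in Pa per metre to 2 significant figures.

2.4×10⁻³ Pa/m

Coriolis parameter at 33°S:
f = 2Ω sin φ = 2 × 7.29×10⁻⁵ × sin 33° = 7.94×10⁻⁵ s⁻¹
Wind speed in SI: 62.2 knots = 32.0 m/s
Geostrophic balance rearranged: |∂P/∂n| = f ρ V_g
|∂P/∂n| = 7.94×10⁻⁵ × 0.935 × 32.0 = 2.38×10⁻³ Pa/m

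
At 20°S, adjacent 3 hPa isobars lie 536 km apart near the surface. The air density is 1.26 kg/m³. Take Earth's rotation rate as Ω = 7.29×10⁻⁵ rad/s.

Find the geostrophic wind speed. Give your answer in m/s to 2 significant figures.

Coriolis parameter at 20°S:
f = 2Ω sin φ = 2 × 7.29×10⁻⁵ × sin 20° = 4.99×10⁻⁵ s⁻¹
Pressure gradient: |∂P/∂n| = 300 Pa / 536000 m = 5.60×10⁻⁴ Pa/m
Geostrophic balance (pressure-gradient force = Coriolis force):
V_g = (1/(fρ)) |∂P/∂n| = 5.60×10⁻⁴ / (4.99×10⁻⁵ × 1.26) = 8.91 m/s

8.9 m/s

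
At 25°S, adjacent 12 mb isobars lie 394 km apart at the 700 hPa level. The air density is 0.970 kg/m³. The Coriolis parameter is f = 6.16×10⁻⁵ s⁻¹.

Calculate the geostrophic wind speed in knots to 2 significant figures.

99 knots

Pressure gradient: |∂P/∂n| = 1200 Pa / 394000 m = 3.05×10⁻³ Pa/m
Geostrophic balance (pressure-gradient force = Coriolis force):
V_g = (1/(fρ)) |∂P/∂n| = 3.05×10⁻³ / (6.16×10⁻⁵ × 0.970) = 51.0 m/s
Converting: 51.0 m/s × 1.944 = 99 knots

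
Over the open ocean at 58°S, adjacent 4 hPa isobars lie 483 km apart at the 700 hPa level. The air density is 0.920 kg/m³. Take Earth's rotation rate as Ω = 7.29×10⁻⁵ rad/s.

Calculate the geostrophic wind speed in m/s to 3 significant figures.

Coriolis parameter at 58°S:
f = 2Ω sin φ = 2 × 7.29×10⁻⁵ × sin 58° = 1.24×10⁻⁴ s⁻¹
Pressure gradient: |∂P/∂n| = 400 Pa / 483000 m = 8.28×10⁻⁴ Pa/m
Geostrophic balance (pressure-gradient force = Coriolis force):
V_g = (1/(fρ)) |∂P/∂n| = 8.28×10⁻⁴ / (1.24×10⁻⁴ × 0.920) = 7.28 m/s

7.28 m/s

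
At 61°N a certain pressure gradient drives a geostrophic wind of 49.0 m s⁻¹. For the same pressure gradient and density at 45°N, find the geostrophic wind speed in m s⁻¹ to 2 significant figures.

61 m s⁻¹

With the same pressure gradient and density, V_g ∝ 1/f ∝ 1/sin φ.
V₂ = V₁ · sin φ₁ / sin φ₂ = 49.0 × sin 61° / sin 45°
V₂ = 49.0 × 0.8746/0.7071 = 61 m s⁻¹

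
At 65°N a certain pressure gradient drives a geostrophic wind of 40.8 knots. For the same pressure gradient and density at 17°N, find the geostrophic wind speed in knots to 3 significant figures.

126 knots

With the same pressure gradient and density, V_g ∝ 1/f ∝ 1/sin φ.
V₂ = V₁ · sin φ₁ / sin φ₂ = 40.8 × sin 65° / sin 17°
V₂ = 40.8 × 0.9063/0.2924 = 126 knots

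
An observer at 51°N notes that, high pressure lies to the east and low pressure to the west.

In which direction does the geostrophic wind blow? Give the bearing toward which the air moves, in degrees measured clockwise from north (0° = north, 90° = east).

The pressure-gradient force points toward the west (bearing 270°).
Geostrophic balance: in the Northern Hemisphere the Coriolis force deflects motion to the right, so the geostrophic wind blows 90° to the right of the pressure-gradient force (low pressure on the left).
Rotating 270° by 90° clockwise gives 000° — the wind blows toward the north.

000°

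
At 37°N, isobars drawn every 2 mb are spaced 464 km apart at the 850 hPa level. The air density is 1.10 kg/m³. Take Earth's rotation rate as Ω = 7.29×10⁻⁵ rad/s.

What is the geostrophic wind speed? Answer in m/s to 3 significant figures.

Coriolis parameter at 37°N:
f = 2Ω sin φ = 2 × 7.29×10⁻⁵ × sin 37° = 8.77×10⁻⁵ s⁻¹
Pressure gradient: |∂P/∂n| = 200 Pa / 464000 m = 4.31×10⁻⁴ Pa/m
Geostrophic balance (pressure-gradient force = Coriolis force):
V_g = (1/(fρ)) |∂P/∂n| = 4.31×10⁻⁴ / (8.77×10⁻⁵ × 1.10) = 4.47 m/s

4.47 m/s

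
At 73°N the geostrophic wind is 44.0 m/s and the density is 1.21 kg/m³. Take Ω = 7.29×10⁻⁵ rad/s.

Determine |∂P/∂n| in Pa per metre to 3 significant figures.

7.42×10⁻³ Pa/m

Coriolis parameter at 73°N:
f = 2Ω sin φ = 2 × 7.29×10⁻⁵ × sin 73° = 1.39×10⁻⁴ s⁻¹
Geostrophic balance rearranged: |∂P/∂n| = f ρ V_g
|∂P/∂n| = 1.39×10⁻⁴ × 1.21 × 44.0 = 7.42×10⁻³ Pa/m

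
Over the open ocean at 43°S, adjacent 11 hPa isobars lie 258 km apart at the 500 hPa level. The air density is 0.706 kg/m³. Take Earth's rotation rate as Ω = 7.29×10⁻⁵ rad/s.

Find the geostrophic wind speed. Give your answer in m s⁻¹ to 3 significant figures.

60.7 m s⁻¹

Coriolis parameter at 43°S:
f = 2Ω sin φ = 2 × 7.29×10⁻⁵ × sin 43° = 9.94×10⁻⁵ s⁻¹
Pressure gradient: |∂P/∂n| = 1100 Pa / 258000 m = 4.26×10⁻³ Pa/m
Geostrophic balance (pressure-gradient force = Coriolis force):
V_g = (1/(fρ)) |∂P/∂n| = 4.26×10⁻³ / (9.94×10⁻⁵ × 0.706) = 60.7 m/s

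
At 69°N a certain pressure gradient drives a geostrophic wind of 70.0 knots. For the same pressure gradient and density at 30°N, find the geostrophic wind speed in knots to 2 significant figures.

130 knots

With the same pressure gradient and density, V_g ∝ 1/f ∝ 1/sin φ.
V₂ = V₁ · sin φ₁ / sin φ₂ = 70.0 × sin 69° / sin 30°
V₂ = 70.0 × 0.9336/0.5000 = 130 knots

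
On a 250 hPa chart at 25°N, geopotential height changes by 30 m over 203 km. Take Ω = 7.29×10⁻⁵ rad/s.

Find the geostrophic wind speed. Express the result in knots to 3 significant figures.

45.7 knots

Coriolis parameter at 25°N:
f = 2Ω sin φ = 2 × 7.29×10⁻⁵ × sin 25° = 6.16×10⁻⁵ s⁻¹
Height gradient: |∂Z/∂n| = 30 m / 203000 m = 1.48×10⁻⁴
On a pressure surface, geostrophic balance gives V_g = (g/f)|∂Z/∂n|:
V_g = 9.81 × 1.48×10⁻⁴ / 6.16×10⁻⁵ = 23.5 m/s
Converting: 23.5 m/s × 1.944 = 45.7 knots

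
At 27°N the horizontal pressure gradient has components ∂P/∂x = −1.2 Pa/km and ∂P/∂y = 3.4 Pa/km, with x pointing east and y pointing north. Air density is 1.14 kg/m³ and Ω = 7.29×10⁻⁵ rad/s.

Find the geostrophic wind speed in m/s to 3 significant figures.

47.8 m/s

Coriolis parameter at 27°N:
f = 2Ω sin φ = 2 × 7.29×10⁻⁵ × sin 27° = 6.62×10⁻⁵ s⁻¹
Component geostrophic relations (x east, y north):
u_g = −(1/(fρ)) ∂P/∂y,  v_g = (1/(fρ)) ∂P/∂x
u_g = −(3.4×10⁻³)/(6.62×10⁻⁵ × 1.14) = −45.1 m/s;  v_g = (−1.2×10⁻³)/(6.62×10⁻⁵ × 1.14) = −15.9 m/s
|V_g| = √(u_g² + v_g²) = 47.8 m/s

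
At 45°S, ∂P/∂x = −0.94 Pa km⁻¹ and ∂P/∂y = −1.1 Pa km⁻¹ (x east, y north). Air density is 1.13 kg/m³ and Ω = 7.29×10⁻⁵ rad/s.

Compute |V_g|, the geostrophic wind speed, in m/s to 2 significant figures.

12 m/s

Coriolis parameter at 45°S:
f = 2Ω sin φ = 2 × 7.29×10⁻⁵ × sin 45° = 1.03×10⁻⁴ s⁻¹
In the Southern Hemisphere f is negative: f = −1.03×10⁻⁴ s⁻¹.
Component geostrophic relations (x east, y north):
u_g = −(1/(fρ)) ∂P/∂y,  v_g = (1/(fρ)) ∂P/∂x
u_g = −(−1.1×10⁻³)/(−1.03×10⁻⁴ × 1.13) = −9.44 m/s;  v_g = (−0.94×10⁻³)/(−1.03×10⁻⁴ × 1.13) = 8.07 m/s
|V_g| = √(u_g² + v_g²) = 12.4 m/s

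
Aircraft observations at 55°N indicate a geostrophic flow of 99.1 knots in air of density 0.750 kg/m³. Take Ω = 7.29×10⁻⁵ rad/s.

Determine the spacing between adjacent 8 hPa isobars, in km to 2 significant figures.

180 km

Coriolis parameter at 55°N:
f = 2Ω sin φ = 2 × 7.29×10⁻⁵ × sin 55° = 1.19×10⁻⁴ s⁻¹
Wind speed in SI: 99.1 knots = 51.0 m/s
Geostrophic balance rearranged: |∂P/∂n| = f ρ V_g
|∂P/∂n| = 1.19×10⁻⁴ × 0.750 × 51.0 = 4.57×10⁻³ Pa/m
Isobar spacing: Δn = ΔP/|∂P/∂n| = 800 Pa / 4.57×10⁻³ Pa/m = 175184 m ≈ 180 km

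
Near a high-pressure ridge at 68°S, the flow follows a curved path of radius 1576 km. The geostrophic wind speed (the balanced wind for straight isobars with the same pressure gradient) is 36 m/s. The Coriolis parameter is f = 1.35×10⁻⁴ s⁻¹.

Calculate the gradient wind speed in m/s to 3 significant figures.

Around a high, pressure-gradient force acts outward with centrifugal, so Coriolis balances both:
fV = (1/ρ)|∂P/∂n| + V²/R  →  V² − fR·V + fR·V_g = 0
With fR = 1.35×10⁻⁴ × 1576×10³ m = 213 m/s:
V = [fR − √((fR)² − 4 fR V_g)]/2 = [213 − √(213² − 4×213×36)]/2 = 45.9 m/s
Supergeostrophic (V > V_g = 36 m/s), as expected around a high.

45.9 m/s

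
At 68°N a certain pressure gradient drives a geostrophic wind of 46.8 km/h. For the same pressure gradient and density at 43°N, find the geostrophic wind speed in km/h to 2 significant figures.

With the same pressure gradient and density, V_g ∝ 1/f ∝ 1/sin φ.
V₂ = V₁ · sin φ₁ / sin φ₂ = 46.8 × sin 68° / sin 43°
V₂ = 46.8 × 0.9272/0.6820 = 64 km/h

64 km/h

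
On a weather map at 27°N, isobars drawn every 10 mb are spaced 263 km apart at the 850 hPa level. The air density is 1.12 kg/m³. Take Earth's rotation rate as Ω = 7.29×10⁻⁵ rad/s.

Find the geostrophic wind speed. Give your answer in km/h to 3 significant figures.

Coriolis parameter at 27°N:
f = 2Ω sin φ = 2 × 7.29×10⁻⁵ × sin 27° = 6.62×10⁻⁵ s⁻¹
Pressure gradient: |∂P/∂n| = 1000 Pa / 263000 m = 3.80×10⁻³ Pa/m
Geostrophic balance (pressure-gradient force = Coriolis force):
V_g = (1/(fρ)) |∂P/∂n| = 3.80×10⁻³ / (6.62×10⁻⁵ × 1.12) = 51.3 m/s
Converting: 51.3 m/s × 3.6 = 185 km/h

185 km/h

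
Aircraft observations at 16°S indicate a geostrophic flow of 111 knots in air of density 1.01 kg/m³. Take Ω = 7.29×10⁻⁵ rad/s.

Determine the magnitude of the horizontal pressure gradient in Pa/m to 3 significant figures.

2.32×10⁻³ Pa/m

Coriolis parameter at 16°S:
f = 2Ω sin φ = 2 × 7.29×10⁻⁵ × sin 16° = 4.02×10⁻⁵ s⁻¹
Wind speed in SI: 111 knots = 57.1 m/s
Geostrophic balance rearranged: |∂P/∂n| = f ρ V_g
|∂P/∂n| = 4.02×10⁻⁵ × 1.01 × 57.1 = 2.32×10⁻³ Pa/m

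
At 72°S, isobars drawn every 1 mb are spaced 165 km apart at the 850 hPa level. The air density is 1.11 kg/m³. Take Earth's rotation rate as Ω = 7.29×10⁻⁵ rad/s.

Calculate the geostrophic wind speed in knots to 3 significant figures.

7.65 knots

Coriolis parameter at 72°S:
f = 2Ω sin φ = 2 × 7.29×10⁻⁵ × sin 72° = 1.39×10⁻⁴ s⁻¹
Pressure gradient: |∂P/∂n| = 100 Pa / 165000 m = 6.06×10⁻⁴ Pa/m
Geostrophic balance (pressure-gradient force = Coriolis force):
V_g = (1/(fρ)) |∂P/∂n| = 6.06×10⁻⁴ / (1.39×10⁻⁴ × 1.11) = 3.94 m/s
Converting: 3.94 m/s × 1.944 = 7.65 knots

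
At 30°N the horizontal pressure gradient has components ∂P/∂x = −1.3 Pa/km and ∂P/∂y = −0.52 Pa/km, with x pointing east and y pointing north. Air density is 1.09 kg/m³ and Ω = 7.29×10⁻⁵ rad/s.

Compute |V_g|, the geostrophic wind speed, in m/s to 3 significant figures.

17.6 m/s

Coriolis parameter at 30°N:
f = 2Ω sin φ = 2 × 7.29×10⁻⁵ × sin 30° = 7.29×10⁻⁵ s⁻¹
Component geostrophic relations (x east, y north):
u_g = −(1/(fρ)) ∂P/∂y,  v_g = (1/(fρ)) ∂P/∂x
u_g = −(−0.52×10⁻³)/(7.29×10⁻⁵ × 1.09) = 6.54 m/s;  v_g = (−1.3×10⁻³)/(7.29×10⁻⁵ × 1.09) = −16.4 m/s
|V_g| = √(u_g² + v_g²) = 17.6 m/s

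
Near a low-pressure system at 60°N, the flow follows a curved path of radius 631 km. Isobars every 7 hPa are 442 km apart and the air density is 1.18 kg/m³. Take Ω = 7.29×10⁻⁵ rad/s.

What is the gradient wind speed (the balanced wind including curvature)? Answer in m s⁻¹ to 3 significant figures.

Coriolis parameter at 60°N:
f = 2Ω sin φ = 2 × 7.29×10⁻⁵ × sin 60° = 1.26×10⁻⁴ s⁻¹
Pressure gradient: |∂P/∂n| = 700 Pa / 442000 m = 1.58×10⁻³ Pa/m
Geostrophic speed: V_g = |∂P/∂n|/(fρ) = 1.58×10⁻³/(1.26×10⁻⁴ × 1.18) = 10.6 m/s
Around a low, centrifugal force acts outward with Coriolis, so pressure-gradient force balances both:
(1/ρ)|∂P/∂n| = fV + V²/R  →  V² + fR·V − fR·V_g = 0
With fR = 1.26×10⁻⁴ × 631×10³ m = 79.7 m/s:
V = [−fR + √((fR)² + 4 fR V_g)]/2 = [−79.7 + √(79.7² + 4×79.7×10.6)]/2 = 9.5 m/s
Subgeostrophic (V < V_g = 10.6 m/s), as expected around a low.

9.50 m s⁻¹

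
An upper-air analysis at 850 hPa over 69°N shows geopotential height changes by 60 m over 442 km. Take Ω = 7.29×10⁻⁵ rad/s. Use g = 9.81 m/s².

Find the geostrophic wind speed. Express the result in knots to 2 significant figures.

19 knots

Coriolis parameter at 69°N:
f = 2Ω sin φ = 2 × 7.29×10⁻⁵ × sin 69° = 1.36×10⁻⁴ s⁻¹
Height gradient: |∂Z/∂n| = 60 m / 442000 m = 1.36×10⁻⁴
On a pressure surface, geostrophic balance gives V_g = (g/f)|∂Z/∂n|:
V_g = 9.81 × 1.36×10⁻⁴ / 1.36×10⁻⁴ = 9.78 m/s
Converting: 9.78 m/s × 1.944 = 19 knots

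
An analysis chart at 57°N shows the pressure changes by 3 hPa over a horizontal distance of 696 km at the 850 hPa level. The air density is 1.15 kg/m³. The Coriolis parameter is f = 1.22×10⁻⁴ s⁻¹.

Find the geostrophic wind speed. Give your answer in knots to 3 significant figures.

Pressure gradient: |∂P/∂n| = 300 Pa / 696000 m = 4.31×10⁻⁴ Pa/m
Geostrophic balance (pressure-gradient force = Coriolis force):
V_g = (1/(fρ)) |∂P/∂n| = 4.31×10⁻⁴ / (1.22×10⁻⁴ × 1.15) = 3.07 m/s
Converting: 3.07 m/s × 1.944 = 5.97 knots

5.97 knots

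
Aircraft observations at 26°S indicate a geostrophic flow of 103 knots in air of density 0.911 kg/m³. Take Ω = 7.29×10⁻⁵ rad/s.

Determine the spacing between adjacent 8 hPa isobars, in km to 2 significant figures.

260 km

Coriolis parameter at 26°S:
f = 2Ω sin φ = 2 × 7.29×10⁻⁵ × sin 26° = 6.39×10⁻⁵ s⁻¹
Wind speed in SI: 103 knots = 53.0 m/s
Geostrophic balance rearranged: |∂P/∂n| = f ρ V_g
|∂P/∂n| = 6.39×10⁻⁵ × 0.911 × 53.0 = 3.09×10⁻³ Pa/m
Isobar spacing: Δn = ΔP/|∂P/∂n| = 800 Pa / 3.09×10⁻³ Pa/m = 259297 m ≈ 260 km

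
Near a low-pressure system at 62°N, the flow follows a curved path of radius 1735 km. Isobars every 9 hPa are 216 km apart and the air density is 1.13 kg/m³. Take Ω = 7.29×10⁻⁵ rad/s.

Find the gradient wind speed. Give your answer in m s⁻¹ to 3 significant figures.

Coriolis parameter at 62°N:
f = 2Ω sin φ = 2 × 7.29×10⁻⁵ × sin 62° = 1.29×10⁻⁴ s⁻¹
Pressure gradient: |∂P/∂n| = 900 Pa / 216000 m = 4.17×10⁻³ Pa/m
Geostrophic speed: V_g = |∂P/∂n|/(fρ) = 4.17×10⁻³/(1.29×10⁻⁴ × 1.13) = 28.6 m/s
Around a low, centrifugal force acts outward with Coriolis, so pressure-gradient force balances both:
(1/ρ)|∂P/∂n| = fV + V²/R  →  V² + fR·V − fR·V_g = 0
With fR = 1.29×10⁻⁴ × 1735×10³ m = 223 m/s:
V = [−fR + √((fR)² + 4 fR V_g)]/2 = [−223 + √(223² + 4×223×28.6)]/2 = 25.7 m/s
Subgeostrophic (V < V_g = 28.6 m/s), as expected around a low.

25.7 m s⁻¹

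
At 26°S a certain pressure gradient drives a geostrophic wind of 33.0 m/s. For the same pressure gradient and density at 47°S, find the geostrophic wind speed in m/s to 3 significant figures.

19.8 m/s

With the same pressure gradient and density, V_g ∝ 1/f ∝ 1/sin φ.
V₂ = V₁ · sin φ₁ / sin φ₂ = 33.0 × sin 26° / sin 47°
V₂ = 33.0 × 0.4384/0.7314 = 19.8 m/s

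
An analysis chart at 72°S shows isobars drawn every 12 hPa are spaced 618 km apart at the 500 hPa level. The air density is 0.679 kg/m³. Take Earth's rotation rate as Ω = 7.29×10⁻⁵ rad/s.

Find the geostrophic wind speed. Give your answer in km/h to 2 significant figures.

74 km/h

Coriolis parameter at 72°S:
f = 2Ω sin φ = 2 × 7.29×10⁻⁵ × sin 72° = 1.39×10⁻⁴ s⁻¹
Pressure gradient: |∂P/∂n| = 1200 Pa / 618000 m = 1.94×10⁻³ Pa/m
Geostrophic balance (pressure-gradient force = Coriolis force):
V_g = (1/(fρ)) |∂P/∂n| = 1.94×10⁻³ / (1.39×10⁻⁴ × 0.679) = 20.6 m/s
Converting: 20.6 m/s × 3.6 = 74 km/h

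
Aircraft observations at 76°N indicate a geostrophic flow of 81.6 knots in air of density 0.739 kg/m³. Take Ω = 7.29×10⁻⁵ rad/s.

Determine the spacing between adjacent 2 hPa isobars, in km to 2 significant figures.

46 km

Coriolis parameter at 76°N:
f = 2Ω sin φ = 2 × 7.29×10⁻⁵ × sin 76° = 1.41×10⁻⁴ s⁻¹
Wind speed in SI: 81.6 knots = 42.0 m/s
Geostrophic balance rearranged: |∂P/∂n| = f ρ V_g
|∂P/∂n| = 1.41×10⁻⁴ × 0.739 × 42.0 = 4.39×10⁻³ Pa/m
Isobar spacing: Δn = ΔP/|∂P/∂n| = 200 Pa / 4.39×10⁻³ Pa/m = 45572 m ≈ 46 km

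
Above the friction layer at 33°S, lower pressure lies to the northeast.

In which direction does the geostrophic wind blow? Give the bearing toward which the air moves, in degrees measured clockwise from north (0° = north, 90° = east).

315°

The pressure-gradient force points toward the northeast (bearing 045°).
Geostrophic balance: in the Southern Hemisphere the Coriolis force deflects motion to the left, so the geostrophic wind blows 90° to the left of the pressure-gradient force (low pressure on the right).
Rotating 045° by 90° counterclockwise gives 315° — the wind blows toward the northwest.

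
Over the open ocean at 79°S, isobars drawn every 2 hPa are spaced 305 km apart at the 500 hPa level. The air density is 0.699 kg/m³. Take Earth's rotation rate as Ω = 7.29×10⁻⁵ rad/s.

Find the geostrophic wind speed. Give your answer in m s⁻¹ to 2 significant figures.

6.6 m s⁻¹

Coriolis parameter at 79°S:
f = 2Ω sin φ = 2 × 7.29×10⁻⁵ × sin 79° = 1.43×10⁻⁴ s⁻¹
Pressure gradient: |∂P/∂n| = 200 Pa / 305000 m = 6.56×10⁻⁴ Pa/m
Geostrophic balance (pressure-gradient force = Coriolis force):
V_g = (1/(fρ)) |∂P/∂n| = 6.56×10⁻⁴ / (1.43×10⁻⁴ × 0.699) = 6.55 m/s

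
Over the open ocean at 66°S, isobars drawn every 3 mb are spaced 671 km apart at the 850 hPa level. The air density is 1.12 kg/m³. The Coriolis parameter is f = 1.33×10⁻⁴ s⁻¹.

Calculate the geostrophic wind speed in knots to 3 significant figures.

5.83 knots

Pressure gradient: |∂P/∂n| = 300 Pa / 671000 m = 4.47×10⁻⁴ Pa/m
Geostrophic balance (pressure-gradient force = Coriolis force):
V_g = (1/(fρ)) |∂P/∂n| = 4.47×10⁻⁴ / (1.33×10⁻⁴ × 1.12) = 3.00 m/s
Converting: 3.00 m/s × 1.944 = 5.83 knots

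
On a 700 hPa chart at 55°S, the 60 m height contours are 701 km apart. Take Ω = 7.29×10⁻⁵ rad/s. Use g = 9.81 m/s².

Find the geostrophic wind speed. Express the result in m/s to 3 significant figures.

Coriolis parameter at 55°S:
f = 2Ω sin φ = 2 × 7.29×10⁻⁵ × sin 55° = 1.19×10⁻⁴ s⁻¹
Height gradient: |∂Z/∂n| = 60 m / 701000 m = 8.56×10⁻⁵
On a pressure surface, geostrophic balance gives V_g = (g/f)|∂Z/∂n|:
V_g = 9.81 × 8.56×10⁻⁵ / 1.19×10⁻⁴ = 7.03 m/s

7.03 m/s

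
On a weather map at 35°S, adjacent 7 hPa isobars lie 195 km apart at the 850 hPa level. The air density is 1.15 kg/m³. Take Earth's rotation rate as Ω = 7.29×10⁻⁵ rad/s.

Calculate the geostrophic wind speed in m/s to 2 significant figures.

37 m/s

Coriolis parameter at 35°S:
f = 2Ω sin φ = 2 × 7.29×10⁻⁵ × sin 35° = 8.36×10⁻⁵ s⁻¹
Pressure gradient: |∂P/∂n| = 700 Pa / 195000 m = 3.59×10⁻³ Pa/m
Geostrophic balance (pressure-gradient force = Coriolis force):
V_g = (1/(fρ)) |∂P/∂n| = 3.59×10⁻³ / (8.36×10⁻⁵ × 1.15) = 37.3 m/s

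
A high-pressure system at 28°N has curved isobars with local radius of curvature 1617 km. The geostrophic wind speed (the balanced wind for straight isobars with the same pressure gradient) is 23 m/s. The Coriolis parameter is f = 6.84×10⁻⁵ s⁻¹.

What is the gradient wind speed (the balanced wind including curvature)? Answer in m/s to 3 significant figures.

32.6 m/s

Around a high, pressure-gradient force acts outward with centrifugal, so Coriolis balances both:
fV = (1/ρ)|∂P/∂n| + V²/R  →  V² − fR·V + fR·V_g = 0
With fR = 6.84×10⁻⁵ × 1617×10³ m = 111 m/s:
V = [fR − √((fR)² − 4 fR V_g)]/2 = [111 − √(111² − 4×111×23)]/2 = 32.6 m/s
Supergeostrophic (V > V_g = 23 m/s), as expected around a high.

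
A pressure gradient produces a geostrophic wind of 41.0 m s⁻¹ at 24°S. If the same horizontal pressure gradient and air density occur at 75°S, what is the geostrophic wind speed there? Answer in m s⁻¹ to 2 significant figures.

17 m s⁻¹

With the same pressure gradient and density, V_g ∝ 1/f ∝ 1/sin φ.
V₂ = V₁ · sin φ₁ / sin φ₂ = 41.0 × sin 24° / sin 75°
V₂ = 41.0 × 0.4067/0.9659 = 17 m s⁻¹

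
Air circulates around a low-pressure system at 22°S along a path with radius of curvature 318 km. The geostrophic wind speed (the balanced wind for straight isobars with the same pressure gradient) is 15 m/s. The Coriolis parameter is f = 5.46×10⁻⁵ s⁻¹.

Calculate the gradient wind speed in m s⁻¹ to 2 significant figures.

9.6 m s⁻¹

Around a low, centrifugal force acts outward with Coriolis, so pressure-gradient force balances both:
(1/ρ)|∂P/∂n| = fV + V²/R  →  V² + fR·V − fR·V_g = 0
With fR = 5.46×10⁻⁵ × 318×10³ m = 17.4 m/s:
V = [−fR + √((fR)² + 4 fR V_g)]/2 = [−17.4 + √(17.4² + 4×17.4×15)]/2 = 9.64 m/s
Subgeostrophic (V < V_g = 15 m/s), as expected around a low.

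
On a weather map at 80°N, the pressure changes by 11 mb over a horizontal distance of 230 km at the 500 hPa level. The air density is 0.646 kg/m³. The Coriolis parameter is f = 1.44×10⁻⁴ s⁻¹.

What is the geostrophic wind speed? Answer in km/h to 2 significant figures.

190 km/h

Pressure gradient: |∂P/∂n| = 1100 Pa / 230000 m = 4.78×10⁻³ Pa/m
Geostrophic balance (pressure-gradient force = Coriolis force):
V_g = (1/(fρ)) |∂P/∂n| = 4.78×10⁻³ / (1.44×10⁻⁴ × 0.646) = 51.4 m/s
Converting: 51.4 m/s × 3.6 = 190 km/h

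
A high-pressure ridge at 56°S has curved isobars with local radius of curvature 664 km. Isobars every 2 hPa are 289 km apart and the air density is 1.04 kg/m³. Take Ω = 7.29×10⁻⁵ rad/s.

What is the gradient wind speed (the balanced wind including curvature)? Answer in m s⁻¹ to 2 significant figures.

Coriolis parameter at 56°S:
f = 2Ω sin φ = 2 × 7.29×10⁻⁵ × sin 56° = 1.21×10⁻⁴ s⁻¹
Pressure gradient: |∂P/∂n| = 200 Pa / 289000 m = 6.92×10⁻⁴ Pa/m
Geostrophic speed: V_g = |∂P/∂n|/(fρ) = 6.92×10⁻⁴/(1.21×10⁻⁴ × 1.04) = 5.51 m/s
Around a high, pressure-gradient force acts outward with centrifugal, so Coriolis balances both:
fV = (1/ρ)|∂P/∂n| + V²/R  →  V² − fR·V + fR·V_g = 0
With fR = 1.21×10⁻⁴ × 664×10³ m = 80.3 m/s:
V = [fR − √((fR)² − 4 fR V_g)]/2 = [80.3 − √(80.3² − 4×80.3×5.51)]/2 = 5.95 m/s
Supergeostrophic (V > V_g = 5.51 m/s), as expected around a high.

5.9 m s⁻¹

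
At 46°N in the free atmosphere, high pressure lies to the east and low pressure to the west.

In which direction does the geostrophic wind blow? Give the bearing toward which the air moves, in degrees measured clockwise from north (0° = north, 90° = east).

000°

The pressure-gradient force points toward the west (bearing 270°).
Geostrophic balance: in the Northern Hemisphere the Coriolis force deflects motion to the right, so the geostrophic wind blows 90° to the right of the pressure-gradient force (low pressure on the left).
Rotating 270° by 90° clockwise gives 000° — the wind blows toward the north.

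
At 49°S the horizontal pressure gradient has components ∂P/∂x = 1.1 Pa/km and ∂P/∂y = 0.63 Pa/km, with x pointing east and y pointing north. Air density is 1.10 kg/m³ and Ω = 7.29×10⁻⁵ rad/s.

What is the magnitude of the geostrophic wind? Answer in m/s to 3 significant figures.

Coriolis parameter at 49°S:
f = 2Ω sin φ = 2 × 7.29×10⁻⁵ × sin 49° = 1.10×10⁻⁴ s⁻¹
In the Southern Hemisphere f is negative: f = −1.10×10⁻⁴ s⁻¹.
Component geostrophic relations (x east, y north):
u_g = −(1/(fρ)) ∂P/∂y,  v_g = (1/(fρ)) ∂P/∂x
u_g = −(0.63×10⁻³)/(−1.10×10⁻⁴ × 1.10) = 5.20 m/s;  v_g = (1.1×10⁻³)/(−1.10×10⁻⁴ × 1.10) = −9.09 m/s
|V_g| = √(u_g² + v_g²) = 10.5 m/s

10.5 m/s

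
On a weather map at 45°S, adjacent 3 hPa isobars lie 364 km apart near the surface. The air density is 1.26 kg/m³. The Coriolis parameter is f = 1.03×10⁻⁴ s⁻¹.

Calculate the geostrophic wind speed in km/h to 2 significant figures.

23 km/h

Pressure gradient: |∂P/∂n| = 300 Pa / 364000 m = 8.24×10⁻⁴ Pa/m
Geostrophic balance (pressure-gradient force = Coriolis force):
V_g = (1/(fρ)) |∂P/∂n| = 8.24×10⁻⁴ / (1.03×10⁻⁴ × 1.26) = 6.35 m/s
Converting: 6.35 m/s × 3.6 = 23 km/h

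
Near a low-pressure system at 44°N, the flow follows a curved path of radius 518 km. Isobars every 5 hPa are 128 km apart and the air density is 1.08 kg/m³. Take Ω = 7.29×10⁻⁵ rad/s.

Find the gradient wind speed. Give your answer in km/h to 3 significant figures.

Coriolis parameter at 44°N:
f = 2Ω sin φ = 2 × 7.29×10⁻⁵ × sin 44° = 1.01×10⁻⁴ s⁻¹
Pressure gradient: |∂P/∂n| = 500 Pa / 128000 m = 3.91×10⁻³ Pa/m
Geostrophic speed: V_g = |∂P/∂n|/(fρ) = 3.91×10⁻³/(1.01×10⁻⁴ × 1.08) = 35.7 m/s
Around a low, centrifugal force acts outward with Coriolis, so pressure-gradient force balances both:
(1/ρ)|∂P/∂n| = fV + V²/R  →  V² + fR·V − fR·V_g = 0
With fR = 1.01×10⁻⁴ × 518×10³ m = 52.5 m/s:
V = [−fR + √((fR)² + 4 fR V_g)]/2 = [−52.5 + √(52.5² + 4×52.5×35.7)]/2 = 24.4 m/s
Subgeostrophic (V < V_g = 35.7 m/s), as expected around a low.
Converting: 24.4 m/s × 3.6 = 87.8 km/h

87.8 km/h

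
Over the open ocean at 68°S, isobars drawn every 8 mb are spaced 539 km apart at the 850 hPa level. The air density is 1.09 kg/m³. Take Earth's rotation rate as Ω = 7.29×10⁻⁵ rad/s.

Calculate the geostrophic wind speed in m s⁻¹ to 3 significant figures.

10.1 m s⁻¹

Coriolis parameter at 68°S:
f = 2Ω sin φ = 2 × 7.29×10⁻⁵ × sin 68° = 1.35×10⁻⁴ s⁻¹
Pressure gradient: |∂P/∂n| = 800 Pa / 539000 m = 1.48×10⁻³ Pa/m
Geostrophic balance (pressure-gradient force = Coriolis force):
V_g = (1/(fρ)) |∂P/∂n| = 1.48×10⁻³ / (1.35×10⁻⁴ × 1.09) = 10.1 m/s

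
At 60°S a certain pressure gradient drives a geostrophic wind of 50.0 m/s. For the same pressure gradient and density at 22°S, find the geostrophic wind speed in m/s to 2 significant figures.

120 m/s

With the same pressure gradient and density, V_g ∝ 1/f ∝ 1/sin φ.
V₂ = V₁ · sin φ₁ / sin φ₂ = 50.0 × sin 60° / sin 22°
V₂ = 50.0 × 0.8660/0.3746 = 120 m/s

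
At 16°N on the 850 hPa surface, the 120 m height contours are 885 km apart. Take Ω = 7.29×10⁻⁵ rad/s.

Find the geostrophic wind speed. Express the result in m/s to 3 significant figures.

33.1 m/s

Coriolis parameter at 16°N:
f = 2Ω sin φ = 2 × 7.29×10⁻⁵ × sin 16° = 4.02×10⁻⁵ s⁻¹
Height gradient: |∂Z/∂n| = 120 m / 885000 m = 1.36×10⁻⁴
On a pressure surface, geostrophic balance gives V_g = (g/f)|∂Z/∂n|:
V_g = 9.81 × 1.36×10⁻⁴ / 4.02×10⁻⁵ = 33.1 m/s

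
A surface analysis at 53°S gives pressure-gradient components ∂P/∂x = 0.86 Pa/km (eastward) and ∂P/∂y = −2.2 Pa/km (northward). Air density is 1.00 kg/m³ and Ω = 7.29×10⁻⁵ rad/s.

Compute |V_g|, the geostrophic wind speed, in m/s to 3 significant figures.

Coriolis parameter at 53°S:
f = 2Ω sin φ = 2 × 7.29×10⁻⁵ × sin 53° = 1.16×10⁻⁴ s⁻¹
In the Southern Hemisphere f is negative: f = −1.16×10⁻⁴ s⁻¹.
Component geostrophic relations (x east, y north):
u_g = −(1/(fρ)) ∂P/∂y,  v_g = (1/(fρ)) ∂P/∂x
u_g = −(−2.2×10⁻³)/(−1.16×10⁻⁴ × 1.00) = −18.9 m/s;  v_g = (0.86×10⁻³)/(−1.16×10⁻⁴ × 1.00) = −7.39 m/s
|V_g| = √(u_g² + v_g²) = 20.3 m/s

20.3 m/s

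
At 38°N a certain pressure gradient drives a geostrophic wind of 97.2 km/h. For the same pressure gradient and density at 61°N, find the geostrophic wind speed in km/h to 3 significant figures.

With the same pressure gradient and density, V_g ∝ 1/f ∝ 1/sin φ.
V₂ = V₁ · sin φ₁ / sin φ₂ = 97.2 × sin 38° / sin 61°
V₂ = 97.2 × 0.6157/0.8746 = 68.4 km/h

68.4 km/h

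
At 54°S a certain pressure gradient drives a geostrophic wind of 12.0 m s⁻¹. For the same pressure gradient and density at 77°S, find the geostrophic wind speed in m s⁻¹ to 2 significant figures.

10.0 m s⁻¹

With the same pressure gradient and density, V_g ∝ 1/f ∝ 1/sin φ.
V₂ = V₁ · sin φ₁ / sin φ₂ = 12.0 × sin 54° / sin 77°
V₂ = 12.0 × 0.8090/0.9744 = 10.0 m s⁻¹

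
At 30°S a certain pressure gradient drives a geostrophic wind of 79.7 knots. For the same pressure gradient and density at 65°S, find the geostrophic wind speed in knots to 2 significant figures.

44 knots

With the same pressure gradient and density, V_g ∝ 1/f ∝ 1/sin φ.
V₂ = V₁ · sin φ₁ / sin φ₂ = 79.7 × sin 30° / sin 65°
V₂ = 79.7 × 0.5000/0.9063 = 44 knots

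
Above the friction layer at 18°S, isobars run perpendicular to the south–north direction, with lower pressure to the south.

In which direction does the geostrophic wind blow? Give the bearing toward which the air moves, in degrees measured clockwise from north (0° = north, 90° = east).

The pressure-gradient force points toward the south (bearing 180°).
Geostrophic balance: in the Southern Hemisphere the Coriolis force deflects motion to the left, so the geostrophic wind blows 90° to the left of the pressure-gradient force (low pressure on the right).
Rotating 180° by 90° counterclockwise gives 090° — the wind blows toward the east.

090°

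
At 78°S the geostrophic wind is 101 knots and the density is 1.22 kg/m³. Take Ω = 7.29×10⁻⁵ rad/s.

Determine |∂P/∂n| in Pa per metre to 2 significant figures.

Coriolis parameter at 78°S:
f = 2Ω sin φ = 2 × 7.29×10⁻⁵ × sin 78° = 1.43×10⁻⁴ s⁻¹
Wind speed in SI: 101 knots = 52.0 m/s
Geostrophic balance rearranged: |∂P/∂n| = f ρ V_g
|∂P/∂n| = 1.43×10⁻⁴ × 1.22 × 52.0 = 9.04×10⁻³ Pa/m

9.0×10⁻³ Pa/m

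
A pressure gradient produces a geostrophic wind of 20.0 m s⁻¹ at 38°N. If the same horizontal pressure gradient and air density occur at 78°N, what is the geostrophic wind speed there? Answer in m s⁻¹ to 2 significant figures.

With the same pressure gradient and density, V_g ∝ 1/f ∝ 1/sin φ.
V₂ = V₁ · sin φ₁ / sin φ₂ = 20.0 × sin 38° / sin 78°
V₂ = 20.0 × 0.6157/0.9781 = 13 m s⁻¹

13 m s⁻¹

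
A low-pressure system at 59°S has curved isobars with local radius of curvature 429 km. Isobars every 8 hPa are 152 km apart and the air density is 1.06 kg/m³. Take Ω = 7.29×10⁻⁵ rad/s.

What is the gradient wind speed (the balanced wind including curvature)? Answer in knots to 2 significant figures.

Coriolis parameter at 59°S:
f = 2Ω sin φ = 2 × 7.29×10⁻⁵ × sin 59° = 1.25×10⁻⁴ s⁻¹
Pressure gradient: |∂P/∂n| = 800 Pa / 152000 m = 5.26×10⁻³ Pa/m
Geostrophic speed: V_g = |∂P/∂n|/(fρ) = 5.26×10⁻³/(1.25×10⁻⁴ × 1.06) = 39.7 m/s
Around a low, centrifugal force acts outward with Coriolis, so pressure-gradient force balances both:
(1/ρ)|∂P/∂n| = fV + V²/R  →  V² + fR·V − fR·V_g = 0
With fR = 1.25×10⁻⁴ × 429×10³ m = 53.6 m/s:
V = [−fR + √((fR)² + 4 fR V_g)]/2 = [−53.6 + √(53.6² + 4×53.6×39.7)]/2 = 26.6 m/s
Subgeostrophic (V < V_g = 39.7 m/s), as expected around a low.
Converting: 26.6 m/s × 1.944 = 52 knots

52 knots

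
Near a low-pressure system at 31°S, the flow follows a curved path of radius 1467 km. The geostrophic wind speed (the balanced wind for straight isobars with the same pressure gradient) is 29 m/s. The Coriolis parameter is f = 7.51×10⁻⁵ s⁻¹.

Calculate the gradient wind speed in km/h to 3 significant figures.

Around a low, centrifugal force acts outward with Coriolis, so pressure-gradient force balances both:
(1/ρ)|∂P/∂n| = fV + V²/R  →  V² + fR·V − fR·V_g = 0
With fR = 7.51×10⁻⁵ × 1467×10³ m = 110 m/s:
V = [−fR + √((fR)² + 4 fR V_g)]/2 = [−110 + √(110² + 4×110×29)]/2 = 23.8 m/s
Subgeostrophic (V < V_g = 29 m/s), as expected around a low.
Converting: 23.8 m/s × 3.6 = 85.8 km/h

85.8 km/h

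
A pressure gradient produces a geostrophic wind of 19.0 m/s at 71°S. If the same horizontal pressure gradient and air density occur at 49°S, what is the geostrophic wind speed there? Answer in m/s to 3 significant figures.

23.8 m/s

With the same pressure gradient and density, V_g ∝ 1/f ∝ 1/sin φ.
V₂ = V₁ · sin φ₁ / sin φ₂ = 19.0 × sin 71° / sin 49°
V₂ = 19.0 × 0.9455/0.7547 = 23.8 m/s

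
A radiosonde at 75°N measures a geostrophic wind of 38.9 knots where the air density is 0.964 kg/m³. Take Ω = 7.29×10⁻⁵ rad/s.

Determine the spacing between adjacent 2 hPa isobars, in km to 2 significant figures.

Coriolis parameter at 75°N:
f = 2Ω sin φ = 2 × 7.29×10⁻⁵ × sin 75° = 1.41×10⁻⁴ s⁻¹
Wind speed in SI: 38.9 knots = 20.0 m/s
Geostrophic balance rearranged: |∂P/∂n| = f ρ V_g
|∂P/∂n| = 1.41×10⁻⁴ × 0.964 × 20.0 = 2.72×10⁻³ Pa/m
Isobar spacing: Δn = ΔP/|∂P/∂n| = 200 Pa / 2.72×10⁻³ Pa/m = 73615 m ≈ 74 km

74 km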